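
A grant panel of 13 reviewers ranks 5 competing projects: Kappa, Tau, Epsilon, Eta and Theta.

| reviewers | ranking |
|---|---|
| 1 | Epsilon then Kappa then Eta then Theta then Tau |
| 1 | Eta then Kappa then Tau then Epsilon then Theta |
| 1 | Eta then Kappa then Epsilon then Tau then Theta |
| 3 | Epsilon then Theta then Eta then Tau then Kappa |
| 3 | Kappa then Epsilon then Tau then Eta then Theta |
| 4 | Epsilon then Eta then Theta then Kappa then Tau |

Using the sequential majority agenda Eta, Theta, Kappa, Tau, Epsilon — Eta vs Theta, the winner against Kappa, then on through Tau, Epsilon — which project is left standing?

Epsilon

Round 1: Eta vs Theta — 10–3, Eta advances.
Round 2: Eta vs Kappa — 9–4, Eta advances.
Round 3: Eta vs Tau — 10–3, Eta advances.
Round 4: Eta vs Epsilon — 2–11, Epsilon advances.
Epsilon survives the agenda.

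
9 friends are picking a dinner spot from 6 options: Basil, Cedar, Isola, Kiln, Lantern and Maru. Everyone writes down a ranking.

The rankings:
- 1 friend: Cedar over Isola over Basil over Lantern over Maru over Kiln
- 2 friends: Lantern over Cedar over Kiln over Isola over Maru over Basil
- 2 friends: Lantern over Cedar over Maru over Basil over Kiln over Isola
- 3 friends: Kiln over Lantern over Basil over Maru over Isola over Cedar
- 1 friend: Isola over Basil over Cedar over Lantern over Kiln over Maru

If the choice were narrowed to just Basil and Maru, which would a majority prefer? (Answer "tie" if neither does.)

Ballots ranking Basil above Maru: 1 + 3 + 1 = 5.
Ballots ranking Maru above Basil: 9 − 5 = 4.
Basil wins the head-to-head 5–4.

Basil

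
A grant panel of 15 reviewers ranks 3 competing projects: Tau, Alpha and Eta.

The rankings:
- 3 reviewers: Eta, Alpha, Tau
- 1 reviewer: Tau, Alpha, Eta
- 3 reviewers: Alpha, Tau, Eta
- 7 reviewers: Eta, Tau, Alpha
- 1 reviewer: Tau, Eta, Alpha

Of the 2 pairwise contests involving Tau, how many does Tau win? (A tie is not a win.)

1

Tau against each rival (15 reviewers):
Tau vs Alpha: 1+7+1 = 9 for Tau, 6 for Alpha — Tau by 9–6.
Tau vs Eta: Tau preferred on 1+3+1 = 5 ballots; Eta wins 10–5.
Tau beats Alpha; loses to Eta — 1 pairwise win.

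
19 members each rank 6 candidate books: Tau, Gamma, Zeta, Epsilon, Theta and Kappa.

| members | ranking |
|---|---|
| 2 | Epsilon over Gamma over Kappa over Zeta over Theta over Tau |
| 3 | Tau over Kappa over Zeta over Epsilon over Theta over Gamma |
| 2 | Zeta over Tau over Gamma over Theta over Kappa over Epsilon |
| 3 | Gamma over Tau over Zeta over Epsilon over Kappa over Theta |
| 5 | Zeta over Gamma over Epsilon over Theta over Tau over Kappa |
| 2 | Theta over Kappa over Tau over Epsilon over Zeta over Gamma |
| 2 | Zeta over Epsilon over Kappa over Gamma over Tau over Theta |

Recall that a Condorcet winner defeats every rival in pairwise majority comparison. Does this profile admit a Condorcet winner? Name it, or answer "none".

Pairwise majorities:
Tau vs Gamma: 7 to 12, Gamma.
Tau vs Zeta: 8 to 11, Zeta.
Tau vs Epsilon: 3+2+3+2 = 10 for Tau, 9 for Epsilon — Tau by 10–9.
Tau vs Theta: 10 to 9, Tau.
Tau vs Kappa: 13 to 6, Tau.
Gamma vs Zeta: 5 to 14, Zeta.
Gamma vs Epsilon: Gamma, 10–9.
Gamma–Theta: Gamma 14–5.
Gamma vs Kappa: 2+2+3+5 = 12 for Gamma, 7 for Kappa — Gamma by 12–7.
Zeta vs Epsilon: Zeta is ranked higher on 3+2+3+5+2 = 15 ballots, Epsilon on 4. Zeta wins 15–4.
Zeta vs Theta: Zeta wins 17–2.
Zeta vs Kappa: 12 to 7, Zeta.
Epsilon vs Theta: Epsilon preferred on 2+3+3+5+2 = 15 ballots; Epsilon wins 15–4.
Epsilon vs Kappa: Epsilon, 12–7.
Theta vs Kappa: 2+5+2 = 9 for Theta, 10 for Kappa — Kappa by 10–9.
Zeta beats each of Tau, Gamma, Epsilon, Theta, Kappa — Zeta is the Condorcet winner.

Zeta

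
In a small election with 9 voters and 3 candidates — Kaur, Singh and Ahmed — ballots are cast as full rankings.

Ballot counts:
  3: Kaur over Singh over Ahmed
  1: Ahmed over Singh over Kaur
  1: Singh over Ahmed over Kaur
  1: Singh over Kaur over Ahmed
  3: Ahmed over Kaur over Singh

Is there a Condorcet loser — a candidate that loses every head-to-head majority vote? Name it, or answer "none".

none

Pairwise majorities:
Kaur vs Singh: Kaur is ranked higher on 3+3 = 6 ballots, Singh on 3. Kaur wins 6–3.
Kaur vs Ahmed: Kaur is ranked higher on 3+1 = 4 ballots, Ahmed on 5. Ahmed wins 5–4.
Singh–Ahmed: Singh 5–4.
Each candidate has at least one pairwise win (Kaur beats Singh; Singh beats Ahmed; Ahmed beats Kaur) — no Condorcet loser.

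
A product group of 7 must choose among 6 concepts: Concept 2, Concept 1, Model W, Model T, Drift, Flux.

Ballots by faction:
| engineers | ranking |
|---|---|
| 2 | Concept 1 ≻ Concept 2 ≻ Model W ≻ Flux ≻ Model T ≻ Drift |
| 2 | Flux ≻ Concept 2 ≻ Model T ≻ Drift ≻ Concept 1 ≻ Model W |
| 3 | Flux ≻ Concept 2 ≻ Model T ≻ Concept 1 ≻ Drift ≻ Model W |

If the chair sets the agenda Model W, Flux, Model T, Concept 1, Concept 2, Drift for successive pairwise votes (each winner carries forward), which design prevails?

Round 1: Model W vs Flux — 2–5, Flux advances.
Round 2: Flux vs Model T — 7–0, Flux advances.
Round 3: Flux vs Concept 1 — 5–2, Flux advances.
Round 4: Flux vs Concept 2 — 5–2, Flux advances.
Round 5: Flux vs Drift — 7–0, Flux advances.
The agenda winner is Flux.

Flux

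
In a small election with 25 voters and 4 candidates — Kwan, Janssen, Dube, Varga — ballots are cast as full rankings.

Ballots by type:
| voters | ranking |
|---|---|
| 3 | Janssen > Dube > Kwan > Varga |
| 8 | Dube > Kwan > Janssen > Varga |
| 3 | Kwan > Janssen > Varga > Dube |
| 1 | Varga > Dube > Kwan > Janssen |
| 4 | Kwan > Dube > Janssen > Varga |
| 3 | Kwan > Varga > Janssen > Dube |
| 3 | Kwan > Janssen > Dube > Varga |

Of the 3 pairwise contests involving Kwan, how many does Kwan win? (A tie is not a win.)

Kwan against each rival (25 voters):
Kwan vs Janssen: Kwan, 22–3.
Kwan–Dube: Kwan 13–12.
Kwan vs Varga: Kwan preferred on 3+8+3+4+3+3 = 24 ballots; Kwan wins 24–1.
Kwan beats Janssen, Dube, Varga — 3 pairwise wins.

3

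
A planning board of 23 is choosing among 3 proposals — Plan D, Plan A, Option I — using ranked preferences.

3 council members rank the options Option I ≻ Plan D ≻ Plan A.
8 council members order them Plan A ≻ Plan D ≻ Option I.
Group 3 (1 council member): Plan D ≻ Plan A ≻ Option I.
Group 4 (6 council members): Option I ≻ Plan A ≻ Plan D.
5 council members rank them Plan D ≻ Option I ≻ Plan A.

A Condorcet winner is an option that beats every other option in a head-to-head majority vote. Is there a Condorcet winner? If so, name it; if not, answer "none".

Check each pair by majority over 23 ballots:
Plan D vs Plan A: Plan A, 14–9.
Plan D vs Option I: Plan D wins 14–9.
Plan A vs Option I: Option I wins 14–9.
Each option drops at least one matchup (Plan D loses to Plan A; Plan A loses to Option I; Option I loses to Plan D); the cycle Plan D → Option I → Plan A → Plan D rules out a Condorcet winner.

none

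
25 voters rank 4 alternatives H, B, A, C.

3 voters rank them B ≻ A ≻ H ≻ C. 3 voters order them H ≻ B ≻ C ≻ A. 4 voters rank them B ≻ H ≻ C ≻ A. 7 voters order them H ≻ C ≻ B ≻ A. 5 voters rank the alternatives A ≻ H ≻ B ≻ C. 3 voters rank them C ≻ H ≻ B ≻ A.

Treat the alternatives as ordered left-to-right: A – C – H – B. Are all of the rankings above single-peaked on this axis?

Axis positions: A=1, C=2, H=3, B=4.
Bloc 1: ranking walks positions 4-1-3-2; A is ranked above H even though H lies between A and the peak B on the axis — preferences dip and rise again. Not single-peaked.
Bloc 2 (peak H at position 3): ranking walks positions 3-4-2-1, expanding outward from the peak — single-peaked.
Bloc 3 (peak B at position 4): ranking walks positions 4-3-2-1, expanding outward from the peak — single-peaked.
Bloc 4 (peak H at position 3): ranking walks positions 3-2-4-1, expanding outward from the peak — single-peaked.
Bloc 5: ranking walks positions 1-3-4-2; H is ranked above C even though C lies between H and the peak A on the axis — preferences dip and rise again. Not single-peaked.
Bloc 6 (peak C at position 2): ranking walks positions 2-3-4-1, expanding outward from the peak — single-peaked.
Bloc 1 violates single-peakedness, so the profile is not single-peaked on this axis.

no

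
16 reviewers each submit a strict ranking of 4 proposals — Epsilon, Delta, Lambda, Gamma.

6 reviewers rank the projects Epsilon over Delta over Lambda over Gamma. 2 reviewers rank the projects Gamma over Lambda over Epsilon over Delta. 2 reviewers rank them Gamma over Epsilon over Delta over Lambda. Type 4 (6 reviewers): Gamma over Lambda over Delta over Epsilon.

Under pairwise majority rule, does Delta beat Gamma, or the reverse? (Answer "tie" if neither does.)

Ballots ranking Delta above Gamma: 6.
Ballots ranking Gamma above Delta: 16 − 6 = 10.
Gamma wins the head-to-head 10–6.

Gamma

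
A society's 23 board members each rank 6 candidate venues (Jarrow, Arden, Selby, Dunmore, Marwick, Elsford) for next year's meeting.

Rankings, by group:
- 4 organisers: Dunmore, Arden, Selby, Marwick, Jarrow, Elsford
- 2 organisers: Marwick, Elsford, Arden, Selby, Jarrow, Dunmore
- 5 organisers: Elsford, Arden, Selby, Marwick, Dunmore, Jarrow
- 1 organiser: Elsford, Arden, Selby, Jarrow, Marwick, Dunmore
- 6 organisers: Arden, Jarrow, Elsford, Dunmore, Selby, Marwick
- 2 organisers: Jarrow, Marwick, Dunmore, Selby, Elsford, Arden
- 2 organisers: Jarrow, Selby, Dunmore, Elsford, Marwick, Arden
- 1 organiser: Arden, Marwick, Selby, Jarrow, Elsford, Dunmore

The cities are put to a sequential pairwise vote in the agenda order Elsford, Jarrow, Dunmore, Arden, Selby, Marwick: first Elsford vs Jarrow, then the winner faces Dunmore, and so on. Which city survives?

Arden

Round 1: Elsford vs Jarrow — 8–15, Jarrow advances.
Round 2: Jarrow vs Dunmore — 14–9, Jarrow advances.
Round 3: Jarrow vs Arden — 4–19, Arden advances.
Round 4: Arden vs Selby — 19–4, Arden advances.
Round 5: Arden vs Marwick — 17–6, Arden advances.
Arden survives the agenda.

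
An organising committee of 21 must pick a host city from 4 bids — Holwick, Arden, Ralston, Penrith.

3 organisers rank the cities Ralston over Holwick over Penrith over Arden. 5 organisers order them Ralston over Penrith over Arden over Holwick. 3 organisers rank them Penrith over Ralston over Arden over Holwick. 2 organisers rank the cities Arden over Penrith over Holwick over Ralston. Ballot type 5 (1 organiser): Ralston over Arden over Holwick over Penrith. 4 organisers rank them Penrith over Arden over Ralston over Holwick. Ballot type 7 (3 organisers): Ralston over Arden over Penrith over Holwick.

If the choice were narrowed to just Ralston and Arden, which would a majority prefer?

Ballots ranking Ralston above Arden: 3 + 5 + 3 + 1 + 3 = 15.
Ballots ranking Arden above Ralston: 21 − 15 = 6.
Ralston wins the head-to-head 15–6.

Ralston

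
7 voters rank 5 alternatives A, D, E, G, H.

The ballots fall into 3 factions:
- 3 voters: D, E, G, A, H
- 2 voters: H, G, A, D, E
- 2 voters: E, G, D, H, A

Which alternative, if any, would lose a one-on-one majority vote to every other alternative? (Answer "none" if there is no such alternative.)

A

Head-to-head results (7 voters):
A vs D: A preferred on 2 ballots; D wins 5–2.
A vs E: 2 to 5, E.
A vs G: A preferred on 0 ballots; G wins 7–0.
A vs H: H, 4–3.
D vs E: D, 5–2.
D vs G: G wins 4–3.
D vs H: 5 to 2, D.
E vs G: E wins 5–2.
E vs H: E preferred on 3+2 = 5 ballots; E wins 5–2.
G vs H: 5 to 2, G.
A is beaten in every head-to-head and is the Condorcet loser.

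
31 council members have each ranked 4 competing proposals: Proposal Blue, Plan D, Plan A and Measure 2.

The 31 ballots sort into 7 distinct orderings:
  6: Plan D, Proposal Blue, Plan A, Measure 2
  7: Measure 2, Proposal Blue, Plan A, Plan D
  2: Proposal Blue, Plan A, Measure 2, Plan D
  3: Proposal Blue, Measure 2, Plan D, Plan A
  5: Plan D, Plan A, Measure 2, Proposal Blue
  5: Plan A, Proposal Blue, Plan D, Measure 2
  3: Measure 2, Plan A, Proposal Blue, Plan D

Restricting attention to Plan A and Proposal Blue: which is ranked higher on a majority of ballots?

Proposal Blue

Ballots ranking Plan A above Proposal Blue: 5 + 5 + 3 = 13.
Ballots ranking Proposal Blue above Plan A: 31 − 13 = 18.
Proposal Blue wins the head-to-head 18–13.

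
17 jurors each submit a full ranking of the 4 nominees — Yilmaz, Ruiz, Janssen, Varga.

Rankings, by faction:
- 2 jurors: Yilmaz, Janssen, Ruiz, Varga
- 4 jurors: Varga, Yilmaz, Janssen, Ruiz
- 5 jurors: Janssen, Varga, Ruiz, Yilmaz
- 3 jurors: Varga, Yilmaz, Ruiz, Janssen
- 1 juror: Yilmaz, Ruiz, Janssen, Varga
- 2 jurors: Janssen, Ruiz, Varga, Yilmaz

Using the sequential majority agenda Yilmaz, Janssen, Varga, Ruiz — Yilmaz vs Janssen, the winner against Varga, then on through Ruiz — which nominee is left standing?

Varga

Round 1: Yilmaz vs Janssen — 10–7, Yilmaz advances.
Round 2: Yilmaz vs Varga — 3–14, Varga advances.
Round 3: Varga vs Ruiz — 12–5, Varga advances.
Varga survives the agenda.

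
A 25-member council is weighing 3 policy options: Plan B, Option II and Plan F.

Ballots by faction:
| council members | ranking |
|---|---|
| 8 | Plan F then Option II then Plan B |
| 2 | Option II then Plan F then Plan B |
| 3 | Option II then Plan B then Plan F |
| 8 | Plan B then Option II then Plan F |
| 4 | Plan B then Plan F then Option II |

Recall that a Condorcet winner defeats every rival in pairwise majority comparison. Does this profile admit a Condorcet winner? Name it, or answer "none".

Option II

Pairwise majorities:
Plan B–Option II: Option II 13–12.
Plan B–Plan F: Plan B 15–10.
Option II vs Plan F: Option II wins 13–12.
Only Option II has no losses; Option II is the Condorcet winner.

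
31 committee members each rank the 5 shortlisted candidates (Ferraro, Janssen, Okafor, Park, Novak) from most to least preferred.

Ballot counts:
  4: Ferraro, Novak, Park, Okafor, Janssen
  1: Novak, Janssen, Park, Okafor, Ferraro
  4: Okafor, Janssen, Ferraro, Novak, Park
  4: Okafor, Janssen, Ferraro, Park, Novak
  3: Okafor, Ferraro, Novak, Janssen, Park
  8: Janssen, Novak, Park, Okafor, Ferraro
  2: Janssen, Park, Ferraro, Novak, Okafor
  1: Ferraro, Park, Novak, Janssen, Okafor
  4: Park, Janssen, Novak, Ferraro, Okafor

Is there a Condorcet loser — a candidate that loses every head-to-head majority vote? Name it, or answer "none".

none

Head-to-head results (31 committee members):
Ferraro vs Janssen: Janssen wins 23–8.
Ferraro vs Okafor: Okafor, 20–11.
Ferraro–Park: Ferraro 16–15.
Ferraro vs Novak: 18 to 13, Ferraro.
Janssen vs Okafor: 1+8+2+1+4 = 16 for Janssen, 15 for Okafor — Janssen by 16–15.
Janssen–Park: Janssen 22–9.
Janssen–Novak: Janssen 22–9.
Okafor vs Park: Park wins 20–11.
Okafor vs Novak: 11 to 20, Novak.
Park vs Novak: 11 to 20, Novak.
Each candidate has at least one pairwise win (Ferraro beats Park; Janssen beats Ferraro; Okafor beats Ferraro; Park beats Okafor; Novak beats Okafor) — no Condorcet loser.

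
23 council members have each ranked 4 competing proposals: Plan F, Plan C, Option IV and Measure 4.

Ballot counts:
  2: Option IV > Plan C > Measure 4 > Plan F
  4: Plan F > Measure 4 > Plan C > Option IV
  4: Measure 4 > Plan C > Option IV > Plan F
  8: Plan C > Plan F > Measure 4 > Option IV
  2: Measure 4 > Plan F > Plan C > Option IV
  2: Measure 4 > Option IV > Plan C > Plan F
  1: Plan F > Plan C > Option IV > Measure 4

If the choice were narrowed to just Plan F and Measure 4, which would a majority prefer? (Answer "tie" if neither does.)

Plan F

Ballots ranking Plan F above Measure 4: 4 + 8 + 1 = 13.
Ballots ranking Measure 4 above Plan F: 23 − 13 = 10.
Plan F wins the head-to-head 13–10.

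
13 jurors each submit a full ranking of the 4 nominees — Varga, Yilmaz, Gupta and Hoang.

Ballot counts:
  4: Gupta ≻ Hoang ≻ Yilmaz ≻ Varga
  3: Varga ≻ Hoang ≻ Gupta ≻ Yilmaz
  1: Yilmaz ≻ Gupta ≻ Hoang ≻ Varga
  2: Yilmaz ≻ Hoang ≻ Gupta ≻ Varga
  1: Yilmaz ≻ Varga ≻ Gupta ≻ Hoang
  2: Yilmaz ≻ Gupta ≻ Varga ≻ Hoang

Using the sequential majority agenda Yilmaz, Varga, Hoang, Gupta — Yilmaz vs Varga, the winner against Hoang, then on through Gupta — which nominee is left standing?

Round 1: Yilmaz vs Varga — 10–3, Yilmaz advances.
Round 2: Yilmaz vs Hoang — 6–7, Hoang advances.
Round 3: Hoang vs Gupta — 5–8, Gupta advances.
The agenda winner is Gupta.

Gupta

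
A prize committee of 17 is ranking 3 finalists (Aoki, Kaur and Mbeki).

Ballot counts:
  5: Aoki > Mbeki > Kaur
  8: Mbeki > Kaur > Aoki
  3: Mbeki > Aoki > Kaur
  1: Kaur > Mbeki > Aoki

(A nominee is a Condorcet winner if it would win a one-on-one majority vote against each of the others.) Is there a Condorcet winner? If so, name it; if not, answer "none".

Mbeki

Head-to-head results (17 jurors):
Aoki vs Kaur: 5+3 = 8 for Aoki, 9 for Kaur — Kaur by 9–8.
Aoki vs Mbeki: 5 for Aoki, 12 for Mbeki — Mbeki by 12–5.
Kaur vs Mbeki: 1 to 16, Mbeki.
Mbeki beats each of Aoki, Kaur — Mbeki is the Condorcet winner.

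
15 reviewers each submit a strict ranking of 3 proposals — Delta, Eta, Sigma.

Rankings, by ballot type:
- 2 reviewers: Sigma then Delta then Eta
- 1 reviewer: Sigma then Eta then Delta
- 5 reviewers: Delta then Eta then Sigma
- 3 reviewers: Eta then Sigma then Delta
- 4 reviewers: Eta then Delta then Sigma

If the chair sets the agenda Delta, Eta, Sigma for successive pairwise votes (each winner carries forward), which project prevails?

Eta

Round 1: Delta vs Eta — 7–8, Eta advances.
Round 2: Eta vs Sigma — 12–3, Eta advances.
The agenda winner is Eta.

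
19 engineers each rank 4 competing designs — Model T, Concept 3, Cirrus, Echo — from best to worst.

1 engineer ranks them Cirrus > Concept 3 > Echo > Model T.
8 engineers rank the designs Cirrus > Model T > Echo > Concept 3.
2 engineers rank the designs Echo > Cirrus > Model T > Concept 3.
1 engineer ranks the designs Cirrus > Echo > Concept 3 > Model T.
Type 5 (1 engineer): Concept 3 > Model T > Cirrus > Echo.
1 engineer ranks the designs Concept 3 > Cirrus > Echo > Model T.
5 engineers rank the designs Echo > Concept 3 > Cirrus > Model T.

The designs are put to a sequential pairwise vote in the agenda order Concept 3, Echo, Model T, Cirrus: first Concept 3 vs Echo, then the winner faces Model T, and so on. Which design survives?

Cirrus

Round 1: Concept 3 vs Echo — 3–16, Echo advances.
Round 2: Echo vs Model T — 10–9, Echo advances.
Round 3: Echo vs Cirrus — 7–12, Cirrus advances.
The agenda winner is Cirrus.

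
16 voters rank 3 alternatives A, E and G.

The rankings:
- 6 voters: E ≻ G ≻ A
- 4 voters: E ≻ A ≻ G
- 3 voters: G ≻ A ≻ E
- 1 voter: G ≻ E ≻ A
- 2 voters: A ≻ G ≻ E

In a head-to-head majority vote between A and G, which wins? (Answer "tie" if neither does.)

G

Ballots ranking A above G: 4 + 2 = 6.
Ballots ranking G above A: 16 − 6 = 10.
G wins the head-to-head 10–6.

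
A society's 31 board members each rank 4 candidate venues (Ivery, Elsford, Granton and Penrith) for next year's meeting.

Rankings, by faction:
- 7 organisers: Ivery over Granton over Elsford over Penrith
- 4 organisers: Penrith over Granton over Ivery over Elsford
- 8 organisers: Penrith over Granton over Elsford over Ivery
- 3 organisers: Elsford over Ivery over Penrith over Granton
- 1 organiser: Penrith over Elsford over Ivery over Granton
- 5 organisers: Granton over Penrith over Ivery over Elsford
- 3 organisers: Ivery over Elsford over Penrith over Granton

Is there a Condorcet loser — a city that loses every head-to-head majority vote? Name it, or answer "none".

Pairwise majorities:
Ivery vs Elsford: 7+4+5+3 = 19 for Ivery, 12 for Elsford — Ivery by 19–12.
Ivery–Granton: Granton 17–14.
Ivery vs Penrith: 13 to 18, Penrith.
Elsford vs Granton: 3+1+3 = 7 for Elsford, 24 for Granton — Granton by 24–7.
Elsford vs Penrith: Penrith wins 18–13.
Granton vs Penrith: Granton is ranked higher on 7+5 = 12 ballots, Penrith on 19. Penrith wins 19–12.
Elsford loses to every other city — it is the Condorcet loser.

Elsford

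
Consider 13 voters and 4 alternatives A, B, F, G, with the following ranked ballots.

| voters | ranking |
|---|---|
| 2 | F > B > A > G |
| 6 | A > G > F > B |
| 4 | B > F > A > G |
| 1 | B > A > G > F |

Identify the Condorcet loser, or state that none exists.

Head-to-head results (13 voters):
A vs B: A is ranked higher on 6 ballots, B on 7. B wins 7–6.
A vs F: 6+1 = 7 for A, 6 for F — A by 7–6.
A–G: A 13–0.
B vs F: F, 8–5.
B vs G: B, 7–6.
F vs G: G wins 7–6.
No alternative is winless: A beats F; B beats A; F beats B; G beats F. There is no Condorcet loser.

none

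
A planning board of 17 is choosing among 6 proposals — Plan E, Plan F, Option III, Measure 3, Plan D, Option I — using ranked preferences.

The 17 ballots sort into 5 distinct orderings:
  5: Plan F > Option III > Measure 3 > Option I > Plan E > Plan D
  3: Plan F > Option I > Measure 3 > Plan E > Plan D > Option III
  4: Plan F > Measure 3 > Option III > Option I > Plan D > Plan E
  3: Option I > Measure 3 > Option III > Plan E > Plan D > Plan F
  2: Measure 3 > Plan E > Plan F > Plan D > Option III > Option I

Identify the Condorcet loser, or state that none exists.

Pairwise majorities:
Plan E vs Plan F: Plan E preferred on 3+2 = 5 ballots; Plan F wins 12–5.
Plan E vs Option III: Option III wins 12–5.
Plan E vs Measure 3: 0 to 17, Measure 3.
Plan E vs Plan D: Plan E wins 13–4.
Plan E–Option I: Option I 15–2.
Plan F–Option III: Plan F 14–3.
Plan F–Measure 3: Plan F 12–5.
Plan F vs Plan D: 14 to 3, Plan F.
Plan F vs Option I: Plan F is ranked higher on 5+3+4+2 = 14 ballots, Option I on 3. Plan F wins 14–3.
Option III vs Measure 3: Measure 3, 12–5.
Option III vs Plan D: Option III wins 12–5.
Option III vs Option I: 5+4+2 = 11 for Option III, 6 for Option I — Option III by 11–6.
Measure 3 vs Plan D: Measure 3 preferred on 5+3+4+3+2 = 17 ballots; Measure 3 wins 17–0.
Measure 3 vs Option I: 11 to 6, Measure 3.
Plan D–Option I: Option I 15–2.
Plan D is beaten in every head-to-head and is the Condorcet loser.

Plan D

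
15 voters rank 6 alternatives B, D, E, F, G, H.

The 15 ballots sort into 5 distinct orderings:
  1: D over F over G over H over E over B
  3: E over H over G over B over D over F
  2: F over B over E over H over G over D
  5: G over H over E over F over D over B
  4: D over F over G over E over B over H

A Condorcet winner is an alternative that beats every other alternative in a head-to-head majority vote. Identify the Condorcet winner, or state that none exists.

Pairwise majorities:
B vs D: D, 10–5.
B vs E: B is ranked higher on 2 ballots, E on 13. E wins 13–2.
B vs F: F, 12–3.
B vs G: G wins 13–2.
B vs H: 6 to 9, H.
D vs E: E, 10–5.
D vs F: D, 8–7.
D vs G: D preferred on 1+4 = 5 ballots; G wins 10–5.
D–H: H 10–5.
E–F: E 8–7.
E–G: G 10–5.
E–H: E 9–6.
F vs G: G wins 8–7.
F vs H: H, 8–7.
G vs H: G, 10–5.
G wins every pairwise contest, so G is the Condorcet winner.

G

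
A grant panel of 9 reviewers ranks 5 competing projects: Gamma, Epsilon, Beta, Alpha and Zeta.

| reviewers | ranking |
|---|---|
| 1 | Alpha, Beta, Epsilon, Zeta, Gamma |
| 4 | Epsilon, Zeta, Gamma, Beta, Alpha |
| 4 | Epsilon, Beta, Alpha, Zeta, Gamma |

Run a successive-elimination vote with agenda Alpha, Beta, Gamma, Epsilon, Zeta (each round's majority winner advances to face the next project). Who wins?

Round 1: Alpha vs Beta — 1–8, Beta advances.
Round 2: Beta vs Gamma — 5–4, Beta advances.
Round 3: Beta vs Epsilon — 1–8, Epsilon advances.
Round 4: Epsilon vs Zeta — 9–0, Epsilon advances.
The agenda winner is Epsilon.

Epsilon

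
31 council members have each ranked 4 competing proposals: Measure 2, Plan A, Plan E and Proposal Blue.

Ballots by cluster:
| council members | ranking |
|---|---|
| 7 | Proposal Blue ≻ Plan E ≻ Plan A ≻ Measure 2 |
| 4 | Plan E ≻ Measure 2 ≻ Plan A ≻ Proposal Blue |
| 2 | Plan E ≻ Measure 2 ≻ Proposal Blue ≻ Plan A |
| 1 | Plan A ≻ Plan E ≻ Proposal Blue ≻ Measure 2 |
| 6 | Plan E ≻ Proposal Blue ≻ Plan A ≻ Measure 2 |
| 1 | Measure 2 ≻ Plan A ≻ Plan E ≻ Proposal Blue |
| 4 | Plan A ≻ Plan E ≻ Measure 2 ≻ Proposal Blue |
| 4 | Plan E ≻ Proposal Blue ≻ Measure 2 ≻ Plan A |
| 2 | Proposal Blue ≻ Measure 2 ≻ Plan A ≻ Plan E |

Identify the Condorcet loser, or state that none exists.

Measure 2

Pairwise majorities:
Measure 2 vs Plan A: Measure 2 preferred on 4+2+1+4+2 = 13 ballots; Plan A wins 18–13.
Measure 2 vs Plan E: Measure 2 preferred on 1+2 = 3 ballots; Plan E wins 28–3.
Measure 2–Proposal Blue: Proposal Blue 20–11.
Plan A–Plan E: Plan E 23–8.
Plan A–Proposal Blue: Proposal Blue 21–10.
Plan E vs Proposal Blue: Plan E, 22–9.
Measure 2 loses to every other option — it is the Condorcet loser.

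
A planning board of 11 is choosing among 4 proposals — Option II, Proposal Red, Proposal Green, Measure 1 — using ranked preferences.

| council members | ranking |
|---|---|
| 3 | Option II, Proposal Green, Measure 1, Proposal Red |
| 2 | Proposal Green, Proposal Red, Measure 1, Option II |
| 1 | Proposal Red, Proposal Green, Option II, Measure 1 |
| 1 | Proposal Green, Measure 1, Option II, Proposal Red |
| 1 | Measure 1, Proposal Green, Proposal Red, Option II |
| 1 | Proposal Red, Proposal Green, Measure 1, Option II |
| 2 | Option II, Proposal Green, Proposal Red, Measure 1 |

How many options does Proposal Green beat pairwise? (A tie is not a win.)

Proposal Green against each rival (11 council members):
Proposal Green vs Option II: Proposal Green is ranked higher on 2+1+1+1+1 = 6 ballots, Option II on 5. Proposal Green wins 6–5.
Proposal Green–Proposal Red: Proposal Green 9–2.
Proposal Green–Measure 1: Proposal Green 10–1.
Proposal Green beats Option II, Proposal Red, Measure 1 — 3 pairwise wins.

3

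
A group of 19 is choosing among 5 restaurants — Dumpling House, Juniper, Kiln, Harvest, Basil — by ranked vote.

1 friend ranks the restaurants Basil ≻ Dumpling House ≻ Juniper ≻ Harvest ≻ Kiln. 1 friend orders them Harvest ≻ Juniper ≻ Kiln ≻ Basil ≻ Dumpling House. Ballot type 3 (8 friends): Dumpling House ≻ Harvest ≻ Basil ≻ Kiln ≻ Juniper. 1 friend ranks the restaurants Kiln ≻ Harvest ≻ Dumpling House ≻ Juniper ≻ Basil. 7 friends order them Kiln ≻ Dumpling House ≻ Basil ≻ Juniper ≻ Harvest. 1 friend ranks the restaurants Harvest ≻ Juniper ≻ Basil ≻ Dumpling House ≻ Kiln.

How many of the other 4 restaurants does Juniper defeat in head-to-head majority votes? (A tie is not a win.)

Juniper against each rival (19 friends):
Juniper vs Dumpling House: Juniper preferred on 1+1 = 2 ballots; Dumpling House wins 17–2.
Juniper–Kiln: Kiln 16–3.
Juniper–Harvest: Harvest 11–8.
Juniper vs Basil: Basil wins 16–3.
Juniper beats no one; loses to Dumpling House, Kiln, Harvest, Basil — 0 pairwise wins.

0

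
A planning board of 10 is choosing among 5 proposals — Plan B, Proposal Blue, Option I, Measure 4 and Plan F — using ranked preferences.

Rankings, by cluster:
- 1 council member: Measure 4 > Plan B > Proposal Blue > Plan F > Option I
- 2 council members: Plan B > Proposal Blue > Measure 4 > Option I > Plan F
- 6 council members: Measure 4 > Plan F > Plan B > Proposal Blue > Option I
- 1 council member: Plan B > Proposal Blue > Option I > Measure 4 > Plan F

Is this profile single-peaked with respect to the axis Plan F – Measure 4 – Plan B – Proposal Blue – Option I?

Axis positions: Plan F=1, Measure 4=2, Plan B=3, Proposal Blue=4, Option I=5.
Cluster 1 (peak Measure 4 at position 2): ranking walks positions 2-3-4-1-5, expanding outward from the peak — single-peaked.
Cluster 2 (peak Plan B at position 3): ranking walks positions 3-4-2-5-1, expanding outward from the peak — single-peaked.
Cluster 3 (peak Measure 4 at position 2): ranking walks positions 2-1-3-4-5, expanding outward from the peak — single-peaked.
Cluster 4 (peak Plan B at position 3): ranking walks positions 3-4-5-2-1, expanding outward from the peak — single-peaked.
Every ranking is single-peaked on this axis.

yes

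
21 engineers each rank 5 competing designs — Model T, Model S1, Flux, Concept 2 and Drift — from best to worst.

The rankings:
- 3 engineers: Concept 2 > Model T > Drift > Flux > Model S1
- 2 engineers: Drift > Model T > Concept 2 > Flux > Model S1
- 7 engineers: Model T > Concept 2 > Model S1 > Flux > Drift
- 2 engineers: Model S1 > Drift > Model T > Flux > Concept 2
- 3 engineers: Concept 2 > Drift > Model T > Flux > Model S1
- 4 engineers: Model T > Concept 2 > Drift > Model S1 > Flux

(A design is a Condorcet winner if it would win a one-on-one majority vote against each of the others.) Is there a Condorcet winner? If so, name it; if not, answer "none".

Check each pair by majority over 21 ballots:
Model T vs Model S1: Model T preferred on 3+2+7+3+4 = 19 ballots; Model T wins 19–2.
Model T vs Flux: Model T is ranked higher on 3+2+7+2+3+4 = 21 ballots, Flux on 0. Model T wins 21–0.
Model T vs Concept 2: Model T wins 15–6.
Model T vs Drift: Model T is ranked higher on 3+7+4 = 14 ballots, Drift on 7. Model T wins 14–7.
Model S1 vs Flux: Model S1 preferred on 7+2+4 = 13 ballots; Model S1 wins 13–8.
Model S1 vs Concept 2: Model S1 is ranked higher on 2 ballots, Concept 2 on 19. Concept 2 wins 19–2.
Model S1 vs Drift: 9 to 12, Drift.
Flux vs Concept 2: Concept 2, 19–2.
Flux vs Drift: Drift wins 14–7.
Concept 2–Drift: Concept 2 17–4.
Model T wins every pairwise contest, so Model T is the Condorcet winner.

Model T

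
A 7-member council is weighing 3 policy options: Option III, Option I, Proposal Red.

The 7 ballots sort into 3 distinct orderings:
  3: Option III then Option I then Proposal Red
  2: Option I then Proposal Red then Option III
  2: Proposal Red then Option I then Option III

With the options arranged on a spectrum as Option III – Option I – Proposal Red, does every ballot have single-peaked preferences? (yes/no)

yes

Axis positions: Option III=1, Option I=2, Proposal Red=3.
Type 1 (peak Option III at position 1): ranking walks positions 1-2-3, expanding outward from the peak — single-peaked.
Type 2 (peak Option I at position 2): ranking walks positions 2-3-1, expanding outward from the peak — single-peaked.
Type 3 (peak Proposal Red at position 3): ranking walks positions 3-2-1, expanding outward from the peak — single-peaked.
Every ranking is single-peaked on this axis.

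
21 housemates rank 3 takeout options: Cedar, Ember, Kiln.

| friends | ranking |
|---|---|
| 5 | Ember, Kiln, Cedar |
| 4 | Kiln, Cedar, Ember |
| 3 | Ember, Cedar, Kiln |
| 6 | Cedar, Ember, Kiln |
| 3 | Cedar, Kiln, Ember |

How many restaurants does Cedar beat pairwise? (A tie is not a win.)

Cedar against each rival (21 friends):
Cedar vs Ember: 13 to 8, Cedar.
Cedar–Kiln: Cedar 12–9.
Cedar beats Ember, Kiln — 2 pairwise wins.

2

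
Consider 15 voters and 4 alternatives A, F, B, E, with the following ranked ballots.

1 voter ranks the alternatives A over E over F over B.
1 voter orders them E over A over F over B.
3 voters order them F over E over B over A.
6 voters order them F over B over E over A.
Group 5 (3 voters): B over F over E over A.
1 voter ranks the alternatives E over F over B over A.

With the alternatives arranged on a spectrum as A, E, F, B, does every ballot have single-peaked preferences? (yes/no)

yes

Axis positions: A=1, E=2, F=3, B=4.
Group 1 (peak A at position 1): ranking walks positions 1-2-3-4, expanding outward from the peak — single-peaked.
Group 2 (peak E at position 2): ranking walks positions 2-1-3-4, expanding outward from the peak — single-peaked.
Group 3 (peak F at position 3): ranking walks positions 3-2-4-1, expanding outward from the peak — single-peaked.
Group 4 (peak F at position 3): ranking walks positions 3-4-2-1, expanding outward from the peak — single-peaked.
Group 5 (peak B at position 4): ranking walks positions 4-3-2-1, expanding outward from the peak — single-peaked.
Group 6 (peak E at position 2): ranking walks positions 2-3-4-1, expanding outward from the peak — single-peaked.
Every ranking is single-peaked on this axis.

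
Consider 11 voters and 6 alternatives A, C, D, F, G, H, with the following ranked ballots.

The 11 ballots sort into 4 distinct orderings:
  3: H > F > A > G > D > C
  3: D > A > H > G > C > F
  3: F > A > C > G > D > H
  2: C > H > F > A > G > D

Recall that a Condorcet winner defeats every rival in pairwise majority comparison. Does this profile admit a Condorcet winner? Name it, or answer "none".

Head-to-head results (11 voters):
A vs C: A, 9–2.
A–D: A 8–3.
A vs F: F wins 8–3.
A–G: A 11–0.
A–H: A 6–5.
C–D: D 6–5.
C vs F: F wins 6–5.
C vs G: G wins 6–5.
C–H: H 6–5.
D–F: F 8–3.
D vs G: G, 8–3.
D vs H: D wins 6–5.
F vs G: F wins 8–3.
F vs H: H, 8–3.
G vs H: H, 8–3.
Each alternative drops at least one matchup (A loses to F; C loses to A; D loses to A; F loses to H; G loses to A; H loses to A); the cycle A → H → F → A rules out a Condorcet winner.

none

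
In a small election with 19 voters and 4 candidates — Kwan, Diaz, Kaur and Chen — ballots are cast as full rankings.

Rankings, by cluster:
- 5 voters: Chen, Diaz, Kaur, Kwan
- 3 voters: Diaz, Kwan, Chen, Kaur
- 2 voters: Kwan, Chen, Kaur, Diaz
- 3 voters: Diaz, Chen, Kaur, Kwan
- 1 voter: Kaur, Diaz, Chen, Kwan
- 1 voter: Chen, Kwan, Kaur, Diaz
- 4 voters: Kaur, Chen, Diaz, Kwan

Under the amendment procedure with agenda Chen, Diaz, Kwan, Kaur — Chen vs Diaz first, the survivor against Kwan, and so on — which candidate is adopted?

Round 1: Chen vs Diaz — 12–7, Chen advances.
Round 2: Chen vs Kwan — 14–5, Chen advances.
Round 3: Chen vs Kaur — 14–5, Chen advances.
Chen survives the agenda.

Chen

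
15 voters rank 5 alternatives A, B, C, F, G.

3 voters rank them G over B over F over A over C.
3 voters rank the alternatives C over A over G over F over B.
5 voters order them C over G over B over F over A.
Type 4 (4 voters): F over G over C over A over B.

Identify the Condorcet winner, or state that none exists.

C

Check each pair by majority over 15 ballots:
A vs B: A preferred on 3+4 = 7 ballots; B wins 8–7.
A vs C: 3 for A, 12 for C — C by 12–3.
A–F: F 12–3.
A vs G: G, 12–3.
B vs C: C wins 12–3.
B vs F: 8 to 7, B.
B vs G: 0 for B, 15 for G — G by 15–0.
C vs F: C wins 8–7.
C vs G: C preferred on 3+5 = 8 ballots; C wins 8–7.
F vs G: 4 for F, 11 for G — G by 11–4.
C defeats every rival head-to-head and is the Condorcet winner.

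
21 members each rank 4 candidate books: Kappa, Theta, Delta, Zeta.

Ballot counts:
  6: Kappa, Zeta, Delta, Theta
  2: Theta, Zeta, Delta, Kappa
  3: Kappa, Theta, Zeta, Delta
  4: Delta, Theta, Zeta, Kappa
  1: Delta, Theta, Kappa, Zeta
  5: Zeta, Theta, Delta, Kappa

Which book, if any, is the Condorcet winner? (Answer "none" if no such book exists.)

Check each pair by majority over 21 ballots:
Kappa vs Theta: 9 to 12, Theta.
Kappa vs Delta: 6+3 = 9 for Kappa, 12 for Delta — Delta by 12–9.
Kappa vs Zeta: 10 to 11, Zeta.
Theta vs Delta: Theta is ranked higher on 2+3+5 = 10 ballots, Delta on 11. Delta wins 11–10.
Theta vs Zeta: Theta is ranked higher on 2+3+4+1 = 10 ballots, Zeta on 11. Zeta wins 11–10.
Delta vs Zeta: Delta is ranked higher on 4+1 = 5 ballots, Zeta on 16. Zeta wins 16–5.
Zeta defeats every rival head-to-head and is the Condorcet winner.

Zeta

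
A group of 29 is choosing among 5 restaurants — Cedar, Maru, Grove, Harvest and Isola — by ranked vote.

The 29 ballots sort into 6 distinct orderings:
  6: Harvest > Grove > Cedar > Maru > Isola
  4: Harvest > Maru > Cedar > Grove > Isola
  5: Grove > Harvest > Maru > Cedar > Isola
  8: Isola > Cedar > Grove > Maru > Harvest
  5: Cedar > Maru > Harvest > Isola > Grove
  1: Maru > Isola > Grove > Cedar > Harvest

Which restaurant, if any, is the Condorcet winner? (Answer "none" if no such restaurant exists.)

Head-to-head results (29 friends):
Cedar vs Maru: 6+8+5 = 19 for Cedar, 10 for Maru — Cedar by 19–10.
Cedar vs Grove: 17 to 12, Cedar.
Cedar vs Harvest: Cedar preferred on 8+5+1 = 14 ballots; Harvest wins 15–14.
Cedar vs Isola: Cedar is ranked higher on 6+4+5+5 = 20 ballots, Isola on 9. Cedar wins 20–9.
Maru vs Grove: 4+5+1 = 10 for Maru, 19 for Grove — Grove by 19–10.
Maru vs Harvest: Maru is ranked higher on 8+5+1 = 14 ballots, Harvest on 15. Harvest wins 15–14.
Maru vs Isola: Maru is ranked higher on 6+4+5+5+1 = 21 ballots, Isola on 8. Maru wins 21–8.
Grove vs Harvest: Grove preferred on 5+8+1 = 14 ballots; Harvest wins 15–14.
Grove vs Isola: Grove is ranked higher on 6+4+5 = 15 ballots, Isola on 14. Grove wins 15–14.
Harvest vs Isola: Harvest is ranked higher on 6+4+5+5 = 20 ballots, Isola on 9. Harvest wins 20–9.
Harvest beats each of Cedar, Maru, Grove, Isola — Harvest is the Condorcet winner.

Harvest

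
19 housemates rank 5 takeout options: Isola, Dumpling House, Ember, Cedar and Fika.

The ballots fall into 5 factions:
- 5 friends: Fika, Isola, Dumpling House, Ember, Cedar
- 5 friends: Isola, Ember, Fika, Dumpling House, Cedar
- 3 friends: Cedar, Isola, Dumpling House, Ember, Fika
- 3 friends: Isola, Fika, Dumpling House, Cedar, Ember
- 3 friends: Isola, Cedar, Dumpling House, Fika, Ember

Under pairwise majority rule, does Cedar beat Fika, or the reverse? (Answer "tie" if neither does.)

Ballots ranking Cedar above Fika: 3 + 3 = 6.
Ballots ranking Fika above Cedar: 19 − 6 = 13.
Fika wins the head-to-head 13–6.

Fika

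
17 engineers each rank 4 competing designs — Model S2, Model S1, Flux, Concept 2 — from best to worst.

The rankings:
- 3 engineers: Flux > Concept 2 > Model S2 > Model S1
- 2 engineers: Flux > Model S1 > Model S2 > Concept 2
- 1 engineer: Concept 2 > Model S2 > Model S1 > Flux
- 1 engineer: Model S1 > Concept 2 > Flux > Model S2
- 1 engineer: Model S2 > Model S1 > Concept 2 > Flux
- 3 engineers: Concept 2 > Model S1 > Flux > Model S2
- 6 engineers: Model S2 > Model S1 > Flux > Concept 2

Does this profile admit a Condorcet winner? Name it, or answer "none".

none

Pairwise majorities:
Model S2 vs Model S1: Model S2 wins 11–6.
Model S2 vs Flux: Model S2 preferred on 1+1+6 = 8 ballots; Flux wins 9–8.
Model S2 vs Concept 2: Model S2 wins 9–8.
Model S1 vs Flux: Model S1, 12–5.
Model S1 vs Concept 2: Model S1 preferred on 2+1+1+6 = 10 ballots; Model S1 wins 10–7.
Flux vs Concept 2: Flux preferred on 3+2+6 = 11 ballots; Flux wins 11–6.
Every design loses at least once (Model S2 loses to Flux; Model S1 loses to Model S2; Flux loses to Model S1; Concept 2 loses to Model S2). The majority relation contains the cycle Model S2 beats Model S1 beats Flux beats Model S2, so there is no Condorcet winner.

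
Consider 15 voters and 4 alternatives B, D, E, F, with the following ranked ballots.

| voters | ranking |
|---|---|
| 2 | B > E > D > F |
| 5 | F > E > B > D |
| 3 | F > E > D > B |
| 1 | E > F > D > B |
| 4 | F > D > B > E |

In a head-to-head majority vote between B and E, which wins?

E

Ballots ranking B above E: 2 + 4 = 6.
Ballots ranking E above B: 15 − 6 = 9.
E wins the head-to-head 9–6.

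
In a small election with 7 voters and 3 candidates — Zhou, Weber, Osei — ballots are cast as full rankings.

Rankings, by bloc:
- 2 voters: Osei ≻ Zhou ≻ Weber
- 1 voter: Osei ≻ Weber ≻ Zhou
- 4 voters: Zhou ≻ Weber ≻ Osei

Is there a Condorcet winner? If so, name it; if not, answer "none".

Zhou

Head-to-head results (7 voters):
Zhou vs Weber: Zhou wins 6–1.
Zhou vs Osei: Zhou is ranked higher on 4 ballots, Osei on 3. Zhou wins 4–3.
Weber vs Osei: 4 to 3, Weber.
Zhou beats each of Weber, Osei — Zhou is the Condorcet winner.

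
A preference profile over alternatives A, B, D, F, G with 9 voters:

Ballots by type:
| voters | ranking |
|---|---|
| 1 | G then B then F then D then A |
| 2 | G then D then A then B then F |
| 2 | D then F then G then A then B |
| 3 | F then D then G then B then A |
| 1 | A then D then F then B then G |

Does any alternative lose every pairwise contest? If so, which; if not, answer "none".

Head-to-head results (9 voters):
A vs B: A is ranked higher on 2+2+1 = 5 ballots, B on 4. A wins 5–4.
A–D: D 8–1.
A vs F: F, 6–3.
A vs G: A is ranked higher on 1 ballot, G on 8. G wins 8–1.
B vs D: D, 8–1.
B vs F: 3 to 6, F.
B vs G: 1 to 8, G.
D–F: D 5–4.
D vs G: 6 to 3, D.
F vs G: F is ranked higher on 2+3+1 = 6 ballots, G on 3. F wins 6–3.
B loses to every other alternative — it is the Condorcet loser.

B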